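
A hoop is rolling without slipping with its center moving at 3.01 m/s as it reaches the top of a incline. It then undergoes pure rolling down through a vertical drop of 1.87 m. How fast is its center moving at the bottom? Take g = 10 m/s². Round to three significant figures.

Here I = MR², so the shape factor k = I/(MR²) = 1.
The rolling condition ω = v/R makes the rotational term ½I(v/R)² = ½kMv², so KE_total = ½(1+k)Mv² = Mv².
Energy conservation: Mv₀² + Mgh = Mv², so v² = v₀² + 2gh/(1+k).
v = √(3.01² + 2×10×1.87/2) = √27.76 ≈ 5.27 m/s.

v ≈ 5.27 m/s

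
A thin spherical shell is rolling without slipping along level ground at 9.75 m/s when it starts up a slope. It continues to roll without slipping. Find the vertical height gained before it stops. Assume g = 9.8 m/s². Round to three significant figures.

h ≈ 8.08 m

For this body I = (2/3)MR², i.e. k = I/(MR²) = 2/3.
Since it rolls without slipping, ω = v/R and KE = ½Mv² + ½Iω² = ½(1+k)Mv² = (5/6)Mv².
At the top the kinetic energy is zero, so (5/6)Mv₀² = Mgh.
Thus h = (1+k)v₀²/(2g) = 1.667 × 9.75² / (2 × 9.8) ≈ 8.08 m.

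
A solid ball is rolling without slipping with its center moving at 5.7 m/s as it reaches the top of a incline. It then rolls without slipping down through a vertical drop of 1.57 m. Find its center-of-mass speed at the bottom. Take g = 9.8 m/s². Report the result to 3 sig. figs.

v ≈ 7.38 m/s

For this body I = (2/5)MR², i.e. k = I/(MR²) = 0.4.
Pure rolling means v = ωR; then KE = ½Mv² + ½I(v/R)² = ½(1+k)Mv² = (7/10)Mv².
Energy conservation: (7/10)Mv₀² + Mgh = (7/10)Mv², so v² = v₀² + 2gh/(1+k).
v = √(5.7² + 2×9.8×1.57/1.4) = √54.47 ≈ 7.38 m/s.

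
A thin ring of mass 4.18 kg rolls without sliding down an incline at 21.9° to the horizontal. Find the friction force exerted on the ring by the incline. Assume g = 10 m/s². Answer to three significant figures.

Here I = MR², so the shape factor k = I/(MR²) = 1.
Newton's second law down the slope: Mg sinθ − f = Ma. The torque equation fR = Iα (with α = a/R) gives f = kMa.
Combining, a = g sinθ/(1+k) and f = kMa = kMg sinθ/(1+k).
f = 1 × 4.18 × 10 × sin21.9° / 2 ≈ 7.80 N.

f ≈ 7.80 N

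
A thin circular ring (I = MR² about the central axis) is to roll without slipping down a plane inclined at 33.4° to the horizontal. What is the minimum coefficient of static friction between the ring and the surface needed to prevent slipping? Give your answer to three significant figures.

With I = MR², the ratio k = I/(MR²) is 1.
Along the incline Mg sinθ − f = Ma, and torque about the center fR = Iα = kMR²(a/R) gives f = kMa.
These give a = g sinθ/(1+k) and the required friction f = kMg sinθ/(1+k).
The normal force is N = Mg cosθ, so μ_min = f/N = k tanθ/(1+k).
μ_min = 1 × tan33.4° / 2 ≈ 0.330.

μ_min ≈ 0.330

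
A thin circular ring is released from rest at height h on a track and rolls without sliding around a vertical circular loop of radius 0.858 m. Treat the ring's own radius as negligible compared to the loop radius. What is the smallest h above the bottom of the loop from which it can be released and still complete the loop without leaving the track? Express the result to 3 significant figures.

h_min ≈ 2.57 m

The moment of inertia is MR², giving k ≡ I/(MR²) = 1.
At the top, contact is just lost when gravity alone supplies the centripetal force: Mg = Mv_top²/r, i.e. v_top² = gr.
With ω = v/R, the kinetic energy at speed v is ½(1+k)Mv² = Mv².
Energy conservation from release (height h) to the top (height 2r): Mgh = Mg(2r) + M·gr.
Thus h_min = 2r + (1+k)r/2 = r(2 + 2/2) = 0.858 × 3 ≈ 2.57 m.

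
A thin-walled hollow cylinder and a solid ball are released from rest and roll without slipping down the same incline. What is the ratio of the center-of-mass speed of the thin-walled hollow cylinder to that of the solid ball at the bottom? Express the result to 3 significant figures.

Each satisfies Mgh = ½(1+k)Mv² with k = I/(MR²), so v ∝ 1/√(1+k).
For the thin-walled hollow cylinder k = 1; for the solid ball k = 0.4.
v₁/v₂ = √((1+k₂)/(1+k₁)) = √(1.4/2) ≈ 0.837.

v_ratio ≈ 0.837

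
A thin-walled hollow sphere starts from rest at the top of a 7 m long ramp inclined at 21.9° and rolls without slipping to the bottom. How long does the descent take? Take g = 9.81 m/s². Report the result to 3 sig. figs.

t ≈ 2.53 s

The moment of inertia is (2/3)MR², giving k ≡ I/(MR²) = 2/3.
Along the incline Mg sinθ − f = Ma, and torque about the center fR = Iα = kMR²(a/R) gives f = kMa.
Hence a = g sinθ/(1+k) = 9.81×sin21.9°/1.667 = 2.195 m/s².
Starting from rest, L = ½at², so t = √(2L/a) = √(2×7/2.195) ≈ 2.53 s.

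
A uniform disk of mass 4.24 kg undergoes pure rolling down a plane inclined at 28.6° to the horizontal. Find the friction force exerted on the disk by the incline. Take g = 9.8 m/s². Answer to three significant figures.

f ≈ 6.63 N

The moment of inertia is (1/2)MR², giving k ≡ I/(MR²) = 0.5.
Translational: Mg sinθ − f = Ma. Rotational about the CM: fR = Iα = kMRa, so f = kMa.
Combining, a = g sinθ/(1+k) and f = kMa = kMg sinθ/(1+k).
f = 0.5 × 4.24 × 9.8 × sin28.6° / 1.5 ≈ 6.63 N.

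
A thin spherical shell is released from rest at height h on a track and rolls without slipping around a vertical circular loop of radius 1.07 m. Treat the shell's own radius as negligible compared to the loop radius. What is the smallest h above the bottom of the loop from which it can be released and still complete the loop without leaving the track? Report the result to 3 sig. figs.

For this body I = (2/3)MR², i.e. k = I/(MR²) = 2/3.
At the top, contact is just lost when gravity alone supplies the centripetal force: Mg = Mv_top²/r, i.e. v_top² = gr.
With ω = v/R, the kinetic energy at speed v is ½(1+k)Mv² = (5/6)Mv².
Energy conservation from release (height h) to the top (height 2r): Mgh = Mg(2r) + (5/6)M·gr.
Thus h_min = 2r + (1+k)r/2 = r(2 + 1.667/2) = 1.07 × 2.833 ≈ 3.03 m.

h_min ≈ 3.03 m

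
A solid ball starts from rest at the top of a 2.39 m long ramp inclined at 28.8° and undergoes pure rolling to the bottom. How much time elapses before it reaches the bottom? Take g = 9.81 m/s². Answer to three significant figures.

For this body I = (2/5)MR², i.e. k = I/(MR²) = 0.4.
Newton's second law down the slope: Mg sinθ − f = Ma. The torque equation fR = Iα (with α = a/R) gives f = kMa.
Hence a = g sinθ/(1+k) = 9.81×sin28.8°/1.4 = 3.376 m/s².
With constant a from rest, t = √(2L/a) = √(2·2.39/3.376) ≈ 1.19 s.

t ≈ 1.19 s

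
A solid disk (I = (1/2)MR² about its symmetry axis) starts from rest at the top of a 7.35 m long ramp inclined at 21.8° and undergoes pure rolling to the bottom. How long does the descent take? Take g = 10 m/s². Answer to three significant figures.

t ≈ 2.44 s

The moment of inertia is (1/2)MR², giving k ≡ I/(MR²) = 0.5.
Newton's second law down the slope: Mg sinθ − f = Ma. The torque equation fR = Iα (with α = a/R) gives f = kMa.
Hence a = g sinθ/(1+k) = 10×sin21.8°/1.5 = 2.476 m/s².
Starting from rest, L = ½at², so t = √(2L/a) = √(2×7.35/2.476) ≈ 2.44 s.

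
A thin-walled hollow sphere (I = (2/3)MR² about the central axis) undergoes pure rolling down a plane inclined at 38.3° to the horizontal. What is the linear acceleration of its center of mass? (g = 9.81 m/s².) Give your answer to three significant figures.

a ≈ 3.65 m/s²

Here I = (2/3)MR², so the shape factor k = I/(MR²) = 2/3.
Translational: Mg sinθ − f = Ma. Rotational about the CM: fR = Iα = kMRa, so f = kMa.
Eliminating f: Mg sinθ = (1+k)Ma, so a = g sinθ/(1+k) = 9.81 × sin38.3° / 1.667 ≈ 3.65 m/s².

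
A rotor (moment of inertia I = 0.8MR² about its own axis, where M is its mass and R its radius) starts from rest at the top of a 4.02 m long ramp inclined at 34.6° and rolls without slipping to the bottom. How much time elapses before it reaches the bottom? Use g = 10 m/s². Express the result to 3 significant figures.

t ≈ 1.60 s

For this body I = 0.8MR², i.e. k = I/(MR²) = 0.8.
Along the incline Mg sinθ − f = Ma, and torque about the center fR = Iα = kMR²(a/R) gives f = kMa.
Hence a = g sinθ/(1+k) = 10×sin34.6°/1.8 = 3.155 m/s².
With constant a from rest, t = √(2L/a) = √(2·4.02/3.155) ≈ 1.60 s.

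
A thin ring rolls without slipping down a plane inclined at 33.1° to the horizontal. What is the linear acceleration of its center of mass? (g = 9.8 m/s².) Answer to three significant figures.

With I = MR², the ratio k = I/(MR²) is 1.
Translational: Mg sinθ − f = Ma. Rotational about the CM: fR = Iα = kMRa, so f = kMa.
Eliminating f: Mg sinθ = (1+k)Ma, so a = g sinθ/(1+k) = 9.8 × sin33.1° / 2 ≈ 2.68 m/s².

a ≈ 2.68 m/s²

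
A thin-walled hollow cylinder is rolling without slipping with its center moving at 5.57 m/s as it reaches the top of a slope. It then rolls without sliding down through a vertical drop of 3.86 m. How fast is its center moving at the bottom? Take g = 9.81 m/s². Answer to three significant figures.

v ≈ 8.30 m/s

The moment of inertia is MR², giving k ≡ I/(MR²) = 1.
Pure rolling means v = ωR; then KE = ½Mv² + ½I(v/R)² = ½(1+k)Mv² = Mv².
Conserving energy between top and bottom: Mv² = Mv₀² + Mgh, hence v² = v₀² + 2gh/(1+k).
v = √(5.57² + 2×9.81×3.86/2) = √68.89 ≈ 8.30 m/s.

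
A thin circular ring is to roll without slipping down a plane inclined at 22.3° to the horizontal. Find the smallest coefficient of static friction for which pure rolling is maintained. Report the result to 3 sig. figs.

μ_min ≈ 0.205

Here I = MR², so the shape factor k = I/(MR²) = 1.
Newton's second law down the slope: Mg sinθ − f = Ma. The torque equation fR = Iα (with α = a/R) gives f = kMa.
These give a = g sinθ/(1+k) and the required friction f = kMg sinθ/(1+k).
The normal force is N = Mg cosθ, so μ_min = f/N = k tanθ/(1+k).
μ_min = 1 × tan22.3° / 2 ≈ 0.205.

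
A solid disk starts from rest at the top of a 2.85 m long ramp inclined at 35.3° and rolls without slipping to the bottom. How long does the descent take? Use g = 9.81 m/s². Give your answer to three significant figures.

With I = (1/2)MR², the ratio k = I/(MR²) is 0.5.
Translational: Mg sinθ − f = Ma. Rotational about the CM: fR = Iα = kMRa, so f = kMa.
Hence a = g sinθ/(1+k) = 9.81×sin35.3°/1.5 = 3.779 m/s².
Starting from rest, L = ½at², so t = √(2L/a) = √(2×2.85/3.779) ≈ 1.23 s.

t ≈ 1.23 s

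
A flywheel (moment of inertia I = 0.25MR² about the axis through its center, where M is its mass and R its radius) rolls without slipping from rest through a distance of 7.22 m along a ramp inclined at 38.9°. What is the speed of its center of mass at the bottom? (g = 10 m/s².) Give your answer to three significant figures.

v ≈ 8.52 m/s

The moment of inertia is 0.25MR², giving k ≡ I/(MR²) = 0.25.
Since it rolls without slipping, ω = v/R and KE = ½Mv² + ½Iω² = ½(1+k)Mv² = (5/8)Mv².
The vertical drop is h = L sinθ = 7.22 × sin38.9° = 4.534 m.
Energy conservation: Mgh = (5/8)Mv², so v = √(2gh/(1+k)) = √(2 × 10 × 4.534 / 1.25) ≈ 8.52 m/s.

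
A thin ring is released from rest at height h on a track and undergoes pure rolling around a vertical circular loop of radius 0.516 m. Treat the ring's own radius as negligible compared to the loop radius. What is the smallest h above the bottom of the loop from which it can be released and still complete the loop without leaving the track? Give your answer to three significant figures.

With I = MR², the ratio k = I/(MR²) is 1.
At the top of the loop, the minimum-contact condition is Mg = Mv_top²/r, so v_top² = gr.
With ω = v/R, the kinetic energy at speed v is ½(1+k)Mv² = Mv².
Energy conservation from release (height h) to the top (height 2r): Mgh = Mg(2r) + M·gr.
Thus h_min = 2r + (1+k)r/2 = r(2 + 2/2) = 0.516 × 3 ≈ 1.55 m.

h_min ≈ 1.55 m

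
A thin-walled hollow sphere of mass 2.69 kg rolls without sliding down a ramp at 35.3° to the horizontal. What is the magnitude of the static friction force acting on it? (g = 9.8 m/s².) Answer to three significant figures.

For this body I = (2/3)MR², i.e. k = I/(MR²) = 2/3.
Translational: Mg sinθ − f = Ma. Rotational about the CM: fR = Iα = kMRa, so f = kMa.
Combining, a = g sinθ/(1+k) and f = kMa = kMg sinθ/(1+k).
f = (2/3) × 2.69 × 9.8 × sin35.3° / 1.667 ≈ 6.09 N.

f ≈ 6.09 N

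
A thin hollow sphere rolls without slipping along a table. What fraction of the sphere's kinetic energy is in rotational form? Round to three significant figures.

fraction ≈ 0.400

The moment of inertia is (2/3)MR², giving k ≡ I/(MR²) = 2/3.
With ω = v/R, KE_trans = ½Mv² and KE_rot = ½Iω² = ½kMv², so KE_total = ½(1+k)Mv².
The rotational fraction is therefore k/(1+k) = (2/3)/1.667 ≈ 0.400.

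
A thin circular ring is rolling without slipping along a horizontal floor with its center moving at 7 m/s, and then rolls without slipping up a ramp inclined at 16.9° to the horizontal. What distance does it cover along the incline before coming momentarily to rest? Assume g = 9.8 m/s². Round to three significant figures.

For this body I = MR², i.e. k = I/(MR²) = 1.
Pure rolling means v = ωR; then KE = ½Mv² + ½I(v/R)² = ½(1+k)Mv² = Mv².
Setting this equal to Mgh gives the vertical rise h = (1+k)v₀²/(2g) = 2×7²/(2×9.8) = 5 m.
The distance along the slope is d = h/sinθ = 5/sin16.9° ≈ 17.2 m.

d ≈ 17.2 m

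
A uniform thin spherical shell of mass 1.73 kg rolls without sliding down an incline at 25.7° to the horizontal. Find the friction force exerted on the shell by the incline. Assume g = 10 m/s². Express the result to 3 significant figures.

f ≈ 3.00 N

Here I = (2/3)MR², so the shape factor k = I/(MR²) = 2/3.
Along the incline Mg sinθ − f = Ma, and torque about the center fR = Iα = kMR²(a/R) gives f = kMa.
Combining, a = g sinθ/(1+k) and f = kMa = kMg sinθ/(1+k).
f = (2/3) × 1.73 × 10 × sin25.7° / 1.667 ≈ 3.00 N.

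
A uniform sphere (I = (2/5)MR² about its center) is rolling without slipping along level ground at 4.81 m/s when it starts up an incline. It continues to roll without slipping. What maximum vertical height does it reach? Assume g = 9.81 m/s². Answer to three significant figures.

Here I = (2/5)MR², so the shape factor k = I/(MR²) = 0.4.
Rolling without slipping gives ω = v/R, so the total kinetic energy is ½Mv² + ½Iω² = ½(1+k)Mv² = (7/10)Mv².
All of this converts to potential energy at the highest point: (7/10)Mv₀² = Mgh.
Thus h = (1+k)v₀²/(2g) = 1.4 × 4.81² / (2 × 9.81) ≈ 1.65 m.

h ≈ 1.65 m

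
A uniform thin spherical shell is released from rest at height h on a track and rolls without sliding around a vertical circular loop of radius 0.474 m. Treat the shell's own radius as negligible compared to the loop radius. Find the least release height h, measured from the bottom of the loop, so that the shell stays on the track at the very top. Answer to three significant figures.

h_min ≈ 1.34 m

For this body I = (2/3)MR², i.e. k = I/(MR²) = 2/3.
At the top of the loop, the minimum-contact condition is Mg = Mv_top²/r, so v_top² = gr.
With ω = v/R, the kinetic energy at speed v is ½(1+k)Mv² = (5/6)Mv².
Energy conservation from release (height h) to the top (height 2r): Mgh = Mg(2r) + (5/6)M·gr.
Thus h_min = 2r + (1+k)r/2 = r(2 + 1.667/2) = 0.474 × 2.833 ≈ 1.34 m.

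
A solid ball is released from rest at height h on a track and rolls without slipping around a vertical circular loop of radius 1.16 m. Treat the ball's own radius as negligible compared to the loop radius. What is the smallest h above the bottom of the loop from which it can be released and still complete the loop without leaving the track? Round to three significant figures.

h_min ≈ 3.13 m

The moment of inertia is (2/5)MR², giving k ≡ I/(MR²) = 0.4.
At the top, contact is just lost when gravity alone supplies the centripetal force: Mg = Mv_top²/r, i.e. v_top² = gr.
With ω = v/R, the kinetic energy at speed v is ½(1+k)Mv² = (7/10)Mv².
Energy conservation from release (height h) to the top (height 2r): Mgh = Mg(2r) + (7/10)M·gr.
Thus h_min = 2r + (1+k)r/2 = r(2 + 1.4/2) = 1.16 × 2.7 ≈ 3.13 m.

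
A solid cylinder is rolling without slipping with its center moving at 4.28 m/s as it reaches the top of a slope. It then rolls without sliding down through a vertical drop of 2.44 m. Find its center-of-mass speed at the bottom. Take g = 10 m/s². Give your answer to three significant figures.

v ≈ 7.13 m/s

Here I = (1/2)MR², so the shape factor k = I/(MR²) = 0.5.
Since it rolls without slipping, ω = v/R and KE = ½Mv² + ½Iω² = ½(1+k)Mv² = (3/4)Mv².
Energy conservation: (3/4)Mv₀² + Mgh = (3/4)Mv², so v² = v₀² + 2gh/(1+k).
v = √(4.28² + 2×10×2.44/1.5) = √50.85 ≈ 7.13 m/s.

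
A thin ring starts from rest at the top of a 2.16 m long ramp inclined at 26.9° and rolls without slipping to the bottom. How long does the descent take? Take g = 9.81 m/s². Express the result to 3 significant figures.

t ≈ 1.40 s

For this body I = MR², i.e. k = I/(MR²) = 1.
Newton's second law down the slope: Mg sinθ − f = Ma. The torque equation fR = Iα (with α = a/R) gives f = kMa.
Hence a = g sinθ/(1+k) = 9.81×sin26.9°/2 = 2.219 m/s².
Starting from rest, L = ½at², so t = √(2L/a) = √(2×2.16/2.219) ≈ 1.40 s.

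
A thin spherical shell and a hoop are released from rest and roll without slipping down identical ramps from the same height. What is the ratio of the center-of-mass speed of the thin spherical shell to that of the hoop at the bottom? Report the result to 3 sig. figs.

Each satisfies Mgh = ½(1+k)Mv² with k = I/(MR²), so v ∝ 1/√(1+k).
For the thin spherical shell k = 2/3; for the hoop k = 1.
v₁/v₂ = √((1+k₂)/(1+k₁)) = √(2/1.667) ≈ 1.10.

v_ratio ≈ 1.10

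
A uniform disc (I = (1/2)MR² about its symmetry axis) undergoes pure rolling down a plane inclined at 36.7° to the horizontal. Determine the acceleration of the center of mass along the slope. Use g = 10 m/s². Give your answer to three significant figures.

a ≈ 3.98 m/s²

With I = (1/2)MR², the ratio k = I/(MR²) is 0.5.
Along the incline Mg sinθ − f = Ma, and torque about the center fR = Iα = kMR²(a/R) gives f = kMa.
Eliminating f: Mg sinθ = (1+k)Ma, so a = g sinθ/(1+k) = 10 × sin36.7° / 1.5 ≈ 3.98 m/s².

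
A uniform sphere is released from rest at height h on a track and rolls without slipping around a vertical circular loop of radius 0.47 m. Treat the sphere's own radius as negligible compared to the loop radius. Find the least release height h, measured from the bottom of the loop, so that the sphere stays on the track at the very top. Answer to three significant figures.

For this body I = (2/5)MR², i.e. k = I/(MR²) = 0.4.
At the top, contact is just lost when gravity alone supplies the centripetal force: Mg = Mv_top²/r, i.e. v_top² = gr.
With ω = v/R, the kinetic energy at speed v is ½(1+k)Mv² = (7/10)Mv².
Energy conservation from release (height h) to the top (height 2r): Mgh = Mg(2r) + (7/10)M·gr.
Thus h_min = 2r + (1+k)r/2 = r(2 + 1.4/2) = 0.47 × 2.7 ≈ 1.27 m.

h_min ≈ 1.27 m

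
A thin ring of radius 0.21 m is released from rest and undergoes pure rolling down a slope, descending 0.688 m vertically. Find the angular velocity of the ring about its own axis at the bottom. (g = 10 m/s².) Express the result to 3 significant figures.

The moment of inertia is MR², giving k ≡ I/(MR²) = 1.
Since it rolls without slipping, ω = v/R and KE = ½Mv² + ½Iω² = ½(1+k)Mv² = Mv².
Energy conservation Mgh = ½(1+k)Mv² gives v = √(2gh/(1+k)) = √(2 × 10 × 0.688 / 2) = 2.623 m/s.
Then ω = v/R = 2.623 / 0.21 ≈ 12.5 rad/s.

ω ≈ 12.5 rad/s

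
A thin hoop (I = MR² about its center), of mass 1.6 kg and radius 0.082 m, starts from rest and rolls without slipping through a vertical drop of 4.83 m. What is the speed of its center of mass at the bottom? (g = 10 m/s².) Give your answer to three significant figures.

v ≈ 6.95 m/s

Here I = MR², so the shape factor k = I/(MR²) = 1.
Pure rolling means v = ωR; then KE = ½Mv² + ½I(v/R)² = ½(1+k)Mv² = Mv².
Energy conservation: Mgh = Mv², so v = √(2gh/(1+k)) = √(2 × 10 × 4.83 / 2) ≈ 6.95 m/s.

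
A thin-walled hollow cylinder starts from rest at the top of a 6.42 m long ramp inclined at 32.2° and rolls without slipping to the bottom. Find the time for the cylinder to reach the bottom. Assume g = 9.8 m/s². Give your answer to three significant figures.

t ≈ 2.22 s

The moment of inertia is MR², giving k ≡ I/(MR²) = 1.
Along the incline Mg sinθ − f = Ma, and torque about the center fR = Iα = kMR²(a/R) gives f = kMa.
Hence a = g sinθ/(1+k) = 9.8×sin32.2°/2 = 2.611 m/s².
With constant a from rest, t = √(2L/a) = √(2·6.42/2.611) ≈ 2.22 s.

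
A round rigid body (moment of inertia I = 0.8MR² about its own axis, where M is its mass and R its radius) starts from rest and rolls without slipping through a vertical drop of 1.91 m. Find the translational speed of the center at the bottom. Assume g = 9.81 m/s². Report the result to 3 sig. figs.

v ≈ 4.56 m/s

The moment of inertia is 0.8MR², giving k ≡ I/(MR²) = 0.8.
Pure rolling means v = ωR; then KE = ½Mv² + ½I(v/R)² = ½(1+k)Mv² = (9/10)Mv².
Energy conservation: Mgh = (9/10)Mv², so v = √(2gh/(1+k)) = √(2 × 9.81 × 1.91 / 1.8) ≈ 4.56 m/s.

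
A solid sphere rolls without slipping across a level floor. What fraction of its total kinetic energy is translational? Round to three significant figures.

For this body I = (2/5)MR², i.e. k = I/(MR²) = 0.4.
With ω = v/R, KE_trans = ½Mv² and KE_rot = ½Iω² = ½kMv², so KE_total = ½(1+k)Mv².
The translational fraction is therefore 1/(1+k) = 1/1.4 ≈ 0.714.

fraction ≈ 0.714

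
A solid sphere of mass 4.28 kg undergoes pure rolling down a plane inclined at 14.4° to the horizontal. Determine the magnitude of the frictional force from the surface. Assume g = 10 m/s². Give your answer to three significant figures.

f ≈ 3.04 N

The moment of inertia is (2/5)MR², giving k ≡ I/(MR²) = 0.4.
Along the incline Mg sinθ − f = Ma, and torque about the center fR = Iα = kMR²(a/R) gives f = kMa.
Combining, a = g sinθ/(1+k) and f = kMa = kMg sinθ/(1+k).
f = 0.4 × 4.28 × 10 × sin14.4° / 1.4 ≈ 3.04 N.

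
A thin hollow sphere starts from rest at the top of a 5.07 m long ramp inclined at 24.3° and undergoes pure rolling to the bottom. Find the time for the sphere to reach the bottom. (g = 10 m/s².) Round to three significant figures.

t ≈ 2.03 s

The moment of inertia is (2/3)MR², giving k ≡ I/(MR²) = 2/3.
Translational: Mg sinθ − f = Ma. Rotational about the CM: fR = Iα = kMRa, so f = kMa.
Hence a = g sinθ/(1+k) = 10×sin24.3°/1.667 = 2.469 m/s².
With constant a from rest, t = √(2L/a) = √(2·5.07/2.469) ≈ 2.03 s.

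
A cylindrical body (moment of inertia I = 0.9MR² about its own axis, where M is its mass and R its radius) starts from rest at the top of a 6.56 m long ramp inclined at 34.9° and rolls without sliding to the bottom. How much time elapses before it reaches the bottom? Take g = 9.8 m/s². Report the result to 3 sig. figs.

t ≈ 2.11 s

The moment of inertia is 0.9MR², giving k ≡ I/(MR²) = 0.9.
Translational: Mg sinθ − f = Ma. Rotational about the CM: fR = Iα = kMRa, so f = kMa.
Hence a = g sinθ/(1+k) = 9.8×sin34.9°/1.9 = 2.951 m/s².
With constant a from rest, t = √(2L/a) = √(2·6.56/2.951) ≈ 2.11 s.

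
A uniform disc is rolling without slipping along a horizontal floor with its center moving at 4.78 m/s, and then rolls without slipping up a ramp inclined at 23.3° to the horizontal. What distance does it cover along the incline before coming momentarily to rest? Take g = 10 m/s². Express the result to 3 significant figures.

For this body I = (1/2)MR², i.e. k = I/(MR²) = 0.5.
Since it rolls without slipping, ω = v/R and KE = ½Mv² + ½Iω² = ½(1+k)Mv² = (3/4)Mv².
Setting this equal to Mgh gives the vertical rise h = (1+k)v₀²/(2g) = 1.5×4.78²/(2×10) = 1.714 m.
The distance along the slope is d = h/sinθ = 1.714/sin23.3° ≈ 4.33 m.

d ≈ 4.33 m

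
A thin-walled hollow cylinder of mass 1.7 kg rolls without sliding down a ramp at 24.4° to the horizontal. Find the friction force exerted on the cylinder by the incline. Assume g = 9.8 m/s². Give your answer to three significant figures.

f ≈ 3.44 N

With I = MR², the ratio k = I/(MR²) is 1.
Along the incline Mg sinθ − f = Ma, and torque about the center fR = Iα = kMR²(a/R) gives f = kMa.
Combining, a = g sinθ/(1+k) and f = kMa = kMg sinθ/(1+k).
f = 1 × 1.7 × 9.8 × sin24.4° / 2 ≈ 3.44 N.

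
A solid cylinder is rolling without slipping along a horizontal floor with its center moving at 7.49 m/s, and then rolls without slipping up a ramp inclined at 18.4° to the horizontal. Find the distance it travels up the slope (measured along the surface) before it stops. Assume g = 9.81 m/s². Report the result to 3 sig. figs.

The moment of inertia is (1/2)MR², giving k ≡ I/(MR²) = 0.5.
The rolling condition ω = v/R makes the rotational term ½I(v/R)² = ½kMv², so KE_total = ½(1+k)Mv² = (3/4)Mv².
Setting this equal to Mgh gives the vertical rise h = (1+k)v₀²/(2g) = 1.5×7.49²/(2×9.81) = 4.289 m.
The distance along the slope is d = h/sinθ = 4.289/sin18.4° ≈ 13.6 m.

d ≈ 13.6 m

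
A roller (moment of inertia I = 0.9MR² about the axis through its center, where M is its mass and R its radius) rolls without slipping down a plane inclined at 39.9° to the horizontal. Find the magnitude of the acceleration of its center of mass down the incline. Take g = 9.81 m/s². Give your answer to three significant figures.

a ≈ 3.31 m/s²

For this body I = 0.9MR², i.e. k = I/(MR²) = 0.9.
Translational: Mg sinθ − f = Ma. Rotational about the CM: fR = Iα = kMRa, so f = kMa.
Eliminating f: Mg sinθ = (1+k)Ma, so a = g sinθ/(1+k) = 9.81 × sin39.9° / 1.9 ≈ 3.31 m/s².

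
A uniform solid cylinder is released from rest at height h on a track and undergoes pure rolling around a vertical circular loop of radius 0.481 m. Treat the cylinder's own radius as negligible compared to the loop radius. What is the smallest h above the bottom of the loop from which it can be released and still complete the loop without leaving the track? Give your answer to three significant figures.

h_min ≈ 1.32 m

Here I = (1/2)MR², so the shape factor k = I/(MR²) = 0.5.
At the top, contact is just lost when gravity alone supplies the centripetal force: Mg = Mv_top²/r, i.e. v_top² = gr.
With ω = v/R, the kinetic energy at speed v is ½(1+k)Mv² = (3/4)Mv².
Energy conservation from release (height h) to the top (height 2r): Mgh = Mg(2r) + (3/4)M·gr.
Thus h_min = 2r + (1+k)r/2 = r(2 + 1.5/2) = 0.481 × 2.75 ≈ 1.32 m.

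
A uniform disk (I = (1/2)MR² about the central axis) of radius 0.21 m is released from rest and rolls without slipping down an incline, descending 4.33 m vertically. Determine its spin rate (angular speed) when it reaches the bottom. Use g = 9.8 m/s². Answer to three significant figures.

ω ≈ 35.8 rad/s

The moment of inertia is (1/2)MR², giving k ≡ I/(MR²) = 0.5.
Rolling without slipping gives ω = v/R, so the total kinetic energy is ½Mv² + ½Iω² = ½(1+k)Mv² = (3/4)Mv².
Energy conservation Mgh = ½(1+k)Mv² gives v = √(2gh/(1+k)) = √(2 × 9.8 × 4.33 / 1.5) = 7.522 m/s.
Then ω = v/R = 7.522 / 0.21 ≈ 35.8 rad/s.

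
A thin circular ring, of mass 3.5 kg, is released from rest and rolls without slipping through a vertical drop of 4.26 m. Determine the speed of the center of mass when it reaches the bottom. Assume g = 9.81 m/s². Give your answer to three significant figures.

v ≈ 6.46 m/s

For this body I = MR², i.e. k = I/(MR²) = 1.
The rolling condition ω = v/R makes the rotational term ½I(v/R)² = ½kMv², so KE_total = ½(1+k)Mv² = Mv².
Setting Mgh = Mv² gives v = √(2gh/(1+k)) = √(2·9.81·4.26/2) ≈ 6.46 m/s.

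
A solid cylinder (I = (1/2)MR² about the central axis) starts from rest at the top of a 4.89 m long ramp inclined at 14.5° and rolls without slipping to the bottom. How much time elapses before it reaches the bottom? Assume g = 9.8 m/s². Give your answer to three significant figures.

t ≈ 2.45 s

The moment of inertia is (1/2)MR², giving k ≡ I/(MR²) = 0.5.
Newton's second law down the slope: Mg sinθ − f = Ma. The torque equation fR = Iα (with α = a/R) gives f = kMa.
Hence a = g sinθ/(1+k) = 9.8×sin14.5°/1.5 = 1.636 m/s².
Starting from rest, L = ½at², so t = √(2L/a) = √(2×4.89/1.636) ≈ 2.45 s.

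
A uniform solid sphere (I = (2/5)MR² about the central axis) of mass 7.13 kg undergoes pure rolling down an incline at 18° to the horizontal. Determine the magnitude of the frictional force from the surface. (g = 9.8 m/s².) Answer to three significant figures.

f ≈ 6.17 N

For this body I = (2/5)MR², i.e. k = I/(MR²) = 0.4.
Along the incline Mg sinθ − f = Ma, and torque about the center fR = Iα = kMR²(a/R) gives f = kMa.
Combining, a = g sinθ/(1+k) and f = kMa = kMg sinθ/(1+k).
f = 0.4 × 7.13 × 9.8 × sin18° / 1.4 ≈ 6.17 N.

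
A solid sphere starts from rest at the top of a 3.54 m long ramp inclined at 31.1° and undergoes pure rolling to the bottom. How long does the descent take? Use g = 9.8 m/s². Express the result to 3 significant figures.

For this body I = (2/5)MR², i.e. k = I/(MR²) = 0.4.
Along the incline Mg sinθ − f = Ma, and torque about the center fR = Iα = kMR²(a/R) gives f = kMa.
Hence a = g sinθ/(1+k) = 9.8×sin31.1°/1.4 = 3.616 m/s².
Starting from rest, L = ½at², so t = √(2L/a) = √(2×3.54/3.616) ≈ 1.40 s.

t ≈ 1.40 s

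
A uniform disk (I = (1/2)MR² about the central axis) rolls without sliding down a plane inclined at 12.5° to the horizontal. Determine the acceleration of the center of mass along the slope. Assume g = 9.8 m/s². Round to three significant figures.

a ≈ 1.41 m/s²

For this body I = (1/2)MR², i.e. k = I/(MR²) = 0.5.
Newton's second law down the slope: Mg sinθ − f = Ma. The torque equation fR = Iα (with α = a/R) gives f = kMa.
Eliminating f: Mg sinθ = (1+k)Ma, so a = g sinθ/(1+k) = 9.8 × sin12.5° / 1.5 ≈ 1.41 m/s².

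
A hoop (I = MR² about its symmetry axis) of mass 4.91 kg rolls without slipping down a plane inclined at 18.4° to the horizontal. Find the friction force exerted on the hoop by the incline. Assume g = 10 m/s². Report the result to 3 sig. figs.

Here I = MR², so the shape factor k = I/(MR²) = 1.
Newton's second law down the slope: Mg sinθ − f = Ma. The torque equation fR = Iα (with α = a/R) gives f = kMa.
Combining, a = g sinθ/(1+k) and f = kMa = kMg sinθ/(1+k).
f = 1 × 4.91 × 10 × sin18.4° / 2 ≈ 7.75 N.

f ≈ 7.75 N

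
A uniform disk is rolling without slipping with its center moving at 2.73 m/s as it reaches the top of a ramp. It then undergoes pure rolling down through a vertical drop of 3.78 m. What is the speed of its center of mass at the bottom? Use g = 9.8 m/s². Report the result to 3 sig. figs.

v ≈ 7.54 m/s

The moment of inertia is (1/2)MR², giving k ≡ I/(MR²) = 0.5.
The rolling condition ω = v/R makes the rotational term ½I(v/R)² = ½kMv², so KE_total = ½(1+k)Mv² = (3/4)Mv².
Energy conservation: (3/4)Mv₀² + Mgh = (3/4)Mv², so v² = v₀² + 2gh/(1+k).
v = √(2.73² + 2×9.8×3.78/1.5) = √56.84 ≈ 7.54 m/s.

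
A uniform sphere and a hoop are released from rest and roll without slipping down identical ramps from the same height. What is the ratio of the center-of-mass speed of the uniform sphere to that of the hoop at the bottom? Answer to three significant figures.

Each satisfies Mgh = ½(1+k)Mv² with k = I/(MR²), so v ∝ 1/√(1+k).
For the uniform sphere k = 0.4; for the hoop k = 1.
v₁/v₂ = √((1+k₂)/(1+k₁)) = √(2/1.4) ≈ 1.20.

v_ratio ≈ 1.20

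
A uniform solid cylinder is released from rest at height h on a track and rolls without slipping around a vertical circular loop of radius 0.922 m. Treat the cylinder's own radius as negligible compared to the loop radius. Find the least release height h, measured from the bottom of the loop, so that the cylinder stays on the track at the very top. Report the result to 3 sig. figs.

The moment of inertia is (1/2)MR², giving k ≡ I/(MR²) = 0.5.
At the top of the loop, the minimum-contact condition is Mg = Mv_top²/r, so v_top² = gr.
With ω = v/R, the kinetic energy at speed v is ½(1+k)Mv² = (3/4)Mv².
Energy conservation from release (height h) to the top (height 2r): Mgh = Mg(2r) + (3/4)M·gr.
Thus h_min = 2r + (1+k)r/2 = r(2 + 1.5/2) = 0.922 × 2.75 ≈ 2.54 m.

h_min ≈ 2.54 m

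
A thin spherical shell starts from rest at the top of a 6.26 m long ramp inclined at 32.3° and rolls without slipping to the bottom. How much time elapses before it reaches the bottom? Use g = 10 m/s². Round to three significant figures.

t ≈ 1.98 s

Here I = (2/3)MR², so the shape factor k = I/(MR²) = 2/3.
Translational: Mg sinθ − f = Ma. Rotational about the CM: fR = Iα = kMRa, so f = kMa.
Hence a = g sinθ/(1+k) = 10×sin32.3°/1.667 = 3.206 m/s².
With constant a from rest, t = √(2L/a) = √(2·6.26/3.206) ≈ 1.98 s.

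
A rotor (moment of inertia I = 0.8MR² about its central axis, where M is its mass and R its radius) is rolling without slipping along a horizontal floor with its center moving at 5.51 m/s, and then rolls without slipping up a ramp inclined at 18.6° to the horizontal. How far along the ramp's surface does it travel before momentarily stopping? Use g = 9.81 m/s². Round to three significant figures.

d ≈ 8.73 m

The moment of inertia is 0.8MR², giving k ≡ I/(MR²) = 0.8.
Pure rolling means v = ωR; then KE = ½Mv² + ½I(v/R)² = ½(1+k)Mv² = (9/10)Mv².
Setting this equal to Mgh gives the vertical rise h = (1+k)v₀²/(2g) = 1.8×5.51²/(2×9.81) = 2.785 m.
Along the incline, d = h/sinθ = 2.785/sin18.6° ≈ 8.73 m.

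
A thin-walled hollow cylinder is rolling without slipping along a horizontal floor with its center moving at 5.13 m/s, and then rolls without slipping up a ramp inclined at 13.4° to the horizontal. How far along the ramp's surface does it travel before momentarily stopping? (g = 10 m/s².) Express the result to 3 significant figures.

The moment of inertia is MR², giving k ≡ I/(MR²) = 1.
Pure rolling means v = ωR; then KE = ½Mv² + ½I(v/R)² = ½(1+k)Mv² = Mv².
Setting this equal to Mgh gives the vertical rise h = (1+k)v₀²/(2g) = 2×5.13²/(2×10) = 2.632 m.
The distance along the slope is d = h/sinθ = 2.632/sin13.4° ≈ 11.4 m.

d ≈ 11.4 m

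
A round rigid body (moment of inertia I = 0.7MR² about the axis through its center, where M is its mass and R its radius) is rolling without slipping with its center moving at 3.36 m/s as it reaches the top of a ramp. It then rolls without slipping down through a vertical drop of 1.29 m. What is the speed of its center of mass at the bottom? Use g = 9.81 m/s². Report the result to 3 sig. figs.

v ≈ 5.12 m/s

With I = 0.7MR², the ratio k = I/(MR²) is 0.7.
Rolling without slipping gives ω = v/R, so the total kinetic energy is ½Mv² + ½Iω² = ½(1+k)Mv² = (17/20)Mv².
Energy conservation: (17/20)Mv₀² + Mgh = (17/20)Mv², so v² = v₀² + 2gh/(1+k).
v = √(3.36² + 2×9.81×1.29/1.7) = √26.18 ≈ 5.12 m/s.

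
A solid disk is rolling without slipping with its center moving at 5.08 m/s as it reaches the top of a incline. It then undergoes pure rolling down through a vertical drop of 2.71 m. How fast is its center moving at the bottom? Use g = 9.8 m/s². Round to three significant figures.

Here I = (1/2)MR², so the shape factor k = I/(MR²) = 0.5.
The rolling condition ω = v/R makes the rotational term ½I(v/R)² = ½kMv², so KE_total = ½(1+k)Mv² = (3/4)Mv².
Conserving energy between top and bottom: (3/4)Mv² = (3/4)Mv₀² + Mgh, hence v² = v₀² + 2gh/(1+k).
v = √(5.08² + 2×9.8×2.71/1.5) = √61.22 ≈ 7.82 m/s.

v ≈ 7.82 m/s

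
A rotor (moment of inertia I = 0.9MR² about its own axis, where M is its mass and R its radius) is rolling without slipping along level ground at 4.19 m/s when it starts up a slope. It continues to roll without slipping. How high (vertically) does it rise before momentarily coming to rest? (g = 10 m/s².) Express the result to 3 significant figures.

h ≈ 1.67 m

The moment of inertia is 0.9MR², giving k ≡ I/(MR²) = 0.9.
Since it rolls without slipping, ω = v/R and KE = ½Mv² + ½Iω² = ½(1+k)Mv² = (19/20)Mv².
All of this converts to potential energy at the highest point: (19/20)Mv₀² = Mgh.
Thus h = (1+k)v₀²/(2g) = 1.9 × 4.19² / (2 × 10) ≈ 1.67 m.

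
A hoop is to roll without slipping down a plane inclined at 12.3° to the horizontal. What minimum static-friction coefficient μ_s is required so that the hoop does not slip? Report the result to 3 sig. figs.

With I = MR², the ratio k = I/(MR²) is 1.
Translational: Mg sinθ − f = Ma. Rotational about the CM: fR = Iα = kMRa, so f = kMa.
These give a = g sinθ/(1+k) and the required friction f = kMg sinθ/(1+k).
With N = Mg cosθ, the no-slip condition f ≤ μN gives μ_min = f/N = k tanθ/(1+k).
μ_min = 1 × tan12.3° / 2 ≈ 0.109.

μ_min ≈ 0.109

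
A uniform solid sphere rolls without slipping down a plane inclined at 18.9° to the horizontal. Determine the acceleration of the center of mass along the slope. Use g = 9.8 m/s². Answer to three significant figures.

Here I = (2/5)MR², so the shape factor k = I/(MR²) = 0.4.
Along the incline Mg sinθ − f = Ma, and torque about the center fR = Iα = kMR²(a/R) gives f = kMa.
Eliminating f: Mg sinθ = (1+k)Ma, so a = g sinθ/(1+k) = 9.8 × sin18.9° / 1.4 ≈ 2.27 m/s².

a ≈ 2.27 m/s²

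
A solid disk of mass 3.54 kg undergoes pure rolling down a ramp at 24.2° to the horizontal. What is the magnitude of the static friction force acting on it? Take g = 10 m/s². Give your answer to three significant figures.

For this body I = (1/2)MR², i.e. k = I/(MR²) = 0.5.
Along the incline Mg sinθ − f = Ma, and torque about the center fR = Iα = kMR²(a/R) gives f = kMa.
Combining, a = g sinθ/(1+k) and f = kMa = kMg sinθ/(1+k).
f = 0.5 × 3.54 × 10 × sin24.2° / 1.5 ≈ 4.84 N.

f ≈ 4.84 N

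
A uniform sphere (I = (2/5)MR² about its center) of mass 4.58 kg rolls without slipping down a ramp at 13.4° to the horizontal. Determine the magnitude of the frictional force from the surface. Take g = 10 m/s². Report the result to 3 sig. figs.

f ≈ 3.03 N

Here I = (2/5)MR², so the shape factor k = I/(MR²) = 0.4.
Translational: Mg sinθ − f = Ma. Rotational about the CM: fR = Iα = kMRa, so f = kMa.
Combining, a = g sinθ/(1+k) and f = kMa = kMg sinθ/(1+k).
f = 0.4 × 4.58 × 10 × sin13.4° / 1.4 ≈ 3.03 N.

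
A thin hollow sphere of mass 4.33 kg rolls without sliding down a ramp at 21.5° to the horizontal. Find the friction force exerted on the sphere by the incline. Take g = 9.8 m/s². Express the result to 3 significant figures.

f ≈ 6.22 N

The moment of inertia is (2/3)MR², giving k ≡ I/(MR²) = 2/3.
Along the incline Mg sinθ − f = Ma, and torque about the center fR = Iα = kMR²(a/R) gives f = kMa.
Combining, a = g sinθ/(1+k) and f = kMa = kMg sinθ/(1+k).
f = (2/3) × 4.33 × 9.8 × sin21.5° / 1.667 ≈ 6.22 N.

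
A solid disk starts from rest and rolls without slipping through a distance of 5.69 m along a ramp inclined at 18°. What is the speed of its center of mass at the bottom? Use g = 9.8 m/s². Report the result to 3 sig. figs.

For this body I = (1/2)MR², i.e. k = I/(MR²) = 0.5.
Since it rolls without slipping, ω = v/R and KE = ½Mv² + ½Iω² = ½(1+k)Mv² = (3/4)Mv².
The vertical drop is h = L sinθ = 5.69 × sin18° = 1.758 m.
Energy conservation: Mgh = (3/4)Mv², so v = √(2gh/(1+k)) = √(2 × 9.8 × 1.758 / 1.5) ≈ 4.79 m/s.

v ≈ 4.79 m/s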